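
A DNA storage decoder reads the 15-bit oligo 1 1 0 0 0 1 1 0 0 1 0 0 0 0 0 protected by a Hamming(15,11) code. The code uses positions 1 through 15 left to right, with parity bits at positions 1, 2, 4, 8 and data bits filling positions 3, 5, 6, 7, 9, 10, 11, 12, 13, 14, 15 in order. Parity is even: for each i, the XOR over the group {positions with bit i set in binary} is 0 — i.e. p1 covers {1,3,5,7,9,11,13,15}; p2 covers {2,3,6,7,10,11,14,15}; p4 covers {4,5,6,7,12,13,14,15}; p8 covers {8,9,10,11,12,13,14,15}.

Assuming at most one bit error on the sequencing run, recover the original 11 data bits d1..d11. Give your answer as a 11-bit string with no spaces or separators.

00110100000

s1 (pos 1,3,5,7,9,11,13,15): 1⊕0⊕0⊕1⊕0⊕0⊕0⊕0 = 0
s2 (pos 2,3,6,7,10,11,14,15): 1⊕0⊕1⊕1⊕1⊕0⊕0⊕0 = 0
s4 (pos 4,5,6,7,12,13,14,15): 0⊕0⊕1⊕1⊕0⊕0⊕0⊕0 = 0
s8 (pos 8,9,10,11,12,13,14,15): 0⊕0⊕1⊕0⊕0⊕0⊕0⊕0 = 1
Syndrome s8…s1 = 1000 → error at position 8.
Flip position 8: 110001100100000 → 110001110100000
Read data bits from positions 3,5,6,7,9,10,11,12,13,14,15: 00110100000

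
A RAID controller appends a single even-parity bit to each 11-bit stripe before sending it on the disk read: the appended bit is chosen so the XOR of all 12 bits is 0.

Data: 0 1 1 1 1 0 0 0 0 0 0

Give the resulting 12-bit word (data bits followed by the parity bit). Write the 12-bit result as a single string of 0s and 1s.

XOR of the 11 data bits: 0⊕1⊕1⊕1⊕1⊕0⊕0⊕0⊕0⊕0⊕0 = 0
Parity bit = 0 (so all 12 bits XOR to 0).

011110000000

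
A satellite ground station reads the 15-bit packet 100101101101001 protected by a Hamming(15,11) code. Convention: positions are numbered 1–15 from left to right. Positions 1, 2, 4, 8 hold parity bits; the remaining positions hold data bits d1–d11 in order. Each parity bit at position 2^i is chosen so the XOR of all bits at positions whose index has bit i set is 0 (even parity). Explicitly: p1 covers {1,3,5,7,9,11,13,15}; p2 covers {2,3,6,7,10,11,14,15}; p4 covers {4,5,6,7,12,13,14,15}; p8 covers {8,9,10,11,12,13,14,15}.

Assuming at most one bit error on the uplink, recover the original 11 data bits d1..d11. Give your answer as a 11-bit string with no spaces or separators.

00111101001

s1 (pos 1,3,5,7,9,11,13,15): 1⊕0⊕0⊕1⊕1⊕0⊕0⊕1 = 0
s2 (pos 2,3,6,7,10,11,14,15): 0⊕0⊕1⊕1⊕1⊕0⊕0⊕1 = 0
s4 (pos 4,5,6,7,12,13,14,15): 1⊕0⊕1⊕1⊕1⊕0⊕0⊕1 = 1
s8 (pos 8,9,10,11,12,13,14,15): 0⊕1⊕1⊕0⊕1⊕0⊕0⊕1 = 0
Syndrome s8…s1 = 0100 → error at position 4.
Flip position 4: 100101101101001 → 100001101101001
Read data bits from positions 3,5,6,7,9,10,11,12,13,14,15: 00111101001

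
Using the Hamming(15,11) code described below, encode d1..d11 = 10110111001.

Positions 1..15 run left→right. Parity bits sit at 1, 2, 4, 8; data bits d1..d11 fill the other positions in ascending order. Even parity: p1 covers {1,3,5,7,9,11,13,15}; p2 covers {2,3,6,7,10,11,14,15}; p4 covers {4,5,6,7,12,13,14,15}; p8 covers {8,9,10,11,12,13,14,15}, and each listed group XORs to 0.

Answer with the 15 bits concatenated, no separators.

001001100111001

Place data at non-parity positions: p1 p2 1 p4 0 1 1 p8 0 1 1 1 0 0 1
p1 (pos 1,3,5,7,9,11,13,15): XOR of data positions = 1⊕0⊕1⊕0⊕1⊕0⊕1 = 0
p2 (pos 2,3,6,7,10,11,14,15): XOR of data positions = 1⊕1⊕1⊕1⊕1⊕0⊕1 = 0
p4 (pos 4,5,6,7,12,13,14,15): XOR of data positions = 0⊕1⊕1⊕1⊕0⊕0⊕1 = 0
p8 (pos 8,9,10,11,12,13,14,15): XOR of data positions = 0⊕1⊕1⊕1⊕0⊕0⊕1 = 0
Codeword: 001001100111001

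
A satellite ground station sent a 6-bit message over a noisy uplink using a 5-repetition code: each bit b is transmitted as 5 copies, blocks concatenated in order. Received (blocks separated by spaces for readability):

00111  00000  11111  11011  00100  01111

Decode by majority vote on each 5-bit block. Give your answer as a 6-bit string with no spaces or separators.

Block 1 (00111): 3 ones → 1
Block 2 (00000): 0 ones → 0
Block 3 (11111): 5 ones → 1
Block 4 (11011): 4 ones → 1
Block 5 (00100): 1 one → 0
Block 6 (01111): 4 ones → 1

101101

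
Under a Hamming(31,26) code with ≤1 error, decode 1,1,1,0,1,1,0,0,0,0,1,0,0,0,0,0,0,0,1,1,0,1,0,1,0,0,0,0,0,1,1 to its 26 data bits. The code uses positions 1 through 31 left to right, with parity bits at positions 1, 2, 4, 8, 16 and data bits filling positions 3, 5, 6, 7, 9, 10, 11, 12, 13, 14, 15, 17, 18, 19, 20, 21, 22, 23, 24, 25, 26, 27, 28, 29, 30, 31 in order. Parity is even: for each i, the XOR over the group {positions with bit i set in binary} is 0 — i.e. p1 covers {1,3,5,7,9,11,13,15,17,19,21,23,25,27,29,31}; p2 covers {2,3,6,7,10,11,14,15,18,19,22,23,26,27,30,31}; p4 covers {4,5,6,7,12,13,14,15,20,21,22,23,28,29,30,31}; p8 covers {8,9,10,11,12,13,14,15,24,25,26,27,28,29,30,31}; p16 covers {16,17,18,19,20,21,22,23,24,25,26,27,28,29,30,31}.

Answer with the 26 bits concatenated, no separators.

s1 (pos 1,3,5,7,9,11,13,15,17,19,21,23,25,27,29,31): 1⊕1⊕1⊕0⊕0⊕1⊕0⊕0⊕0⊕1⊕0⊕0⊕0⊕0⊕0⊕1 = 0
s2 (pos 2,3,6,7,10,11,14,15,18,19,22,23,26,27,30,31): 1⊕1⊕1⊕0⊕0⊕1⊕0⊕0⊕0⊕1⊕1⊕0⊕0⊕0⊕1⊕1 = 0
s4 (pos 4,5,6,7,12,13,14,15,20,21,22,23,28,29,30,31): 0⊕1⊕1⊕0⊕0⊕0⊕0⊕0⊕1⊕0⊕1⊕0⊕0⊕0⊕1⊕1 = 0
s8 (pos 8,9,10,11,12,13,14,15,24,25,26,27,28,29,30,31): 0⊕0⊕0⊕1⊕0⊕0⊕0⊕0⊕1⊕0⊕0⊕0⊕0⊕0⊕1⊕1 = 0
s16 (pos 16,17,18,19,20,21,22,23,24,25,26,27,28,29,30,31): 0⊕0⊕0⊕1⊕1⊕0⊕1⊕0⊕1⊕0⊕0⊕0⊕0⊕0⊕1⊕1 = 0
Syndrome s16…s1 = 00000 → no error.
Read data bits from positions 3,5,6,7,9,10,11,12,13,14,15,17,18,19,20,21,22,23,24,25,26,27,28,29,30,31: 11100010000001101010000011

11100010000001101010000011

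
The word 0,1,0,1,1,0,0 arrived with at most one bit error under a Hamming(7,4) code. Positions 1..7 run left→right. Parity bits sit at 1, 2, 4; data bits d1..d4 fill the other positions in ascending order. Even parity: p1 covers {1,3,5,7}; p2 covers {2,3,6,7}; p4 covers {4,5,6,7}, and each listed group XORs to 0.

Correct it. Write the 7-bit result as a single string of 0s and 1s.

s1 (pos 1,3,5,7): 0⊕0⊕1⊕0 = 1
s2 (pos 2,3,6,7): 1⊕0⊕0⊕0 = 1
s4 (pos 4,5,6,7): 1⊕1⊕0⊕0 = 0
Syndrome s4…s1 = 011 → error at position 3.
Flip position 3: 0101100 → 0111100

0111100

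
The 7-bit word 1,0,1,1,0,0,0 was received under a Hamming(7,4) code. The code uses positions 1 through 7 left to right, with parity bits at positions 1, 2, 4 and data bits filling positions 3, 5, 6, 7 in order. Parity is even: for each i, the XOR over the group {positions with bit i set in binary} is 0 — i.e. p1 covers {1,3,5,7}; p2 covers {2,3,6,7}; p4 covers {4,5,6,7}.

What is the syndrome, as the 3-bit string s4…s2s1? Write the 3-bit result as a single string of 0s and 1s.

s1 (pos 1,3,5,7): 1⊕1⊕0⊕0 = 0
s2 (pos 2,3,6,7): 0⊕1⊕0⊕0 = 1
s4 (pos 4,5,6,7): 1⊕0⊕0⊕0 = 1
Syndrome s4…s1 = 110 → error at position 6.

110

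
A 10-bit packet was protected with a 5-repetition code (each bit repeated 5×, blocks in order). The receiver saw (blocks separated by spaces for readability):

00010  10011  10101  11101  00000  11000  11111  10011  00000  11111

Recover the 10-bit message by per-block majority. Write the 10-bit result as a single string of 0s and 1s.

Block 1 (00010): 1 one → 0
Block 2 (10011): 3 ones → 1
Block 3 (10101): 3 ones → 1
Block 4 (11101): 4 ones → 1
Block 5 (00000): 0 ones → 0
Block 6 (11000): 2 ones → 0
Block 7 (11111): 5 ones → 1
Block 8 (10011): 3 ones → 1
Block 9 (00000): 0 ones → 0
Block 10 (11111): 5 ones → 1

0111001101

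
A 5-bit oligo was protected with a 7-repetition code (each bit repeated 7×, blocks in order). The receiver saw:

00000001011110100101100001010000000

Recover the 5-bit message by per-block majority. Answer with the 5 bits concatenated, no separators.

Block 1 (0000000): 0 ones → 0
Block 2 (1011110): 5 ones → 1
Block 3 (1001011): 4 ones → 1
Block 4 (0000101): 2 ones → 0
Block 5 (0000000): 0 ones → 0

01100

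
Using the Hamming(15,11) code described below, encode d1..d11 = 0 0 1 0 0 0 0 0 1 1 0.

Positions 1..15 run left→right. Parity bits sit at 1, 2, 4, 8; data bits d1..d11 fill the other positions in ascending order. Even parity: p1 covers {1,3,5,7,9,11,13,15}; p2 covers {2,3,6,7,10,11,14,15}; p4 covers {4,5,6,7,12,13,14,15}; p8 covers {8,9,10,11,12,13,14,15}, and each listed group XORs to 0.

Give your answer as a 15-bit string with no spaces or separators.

100101000000110

Place data at non-parity positions: p1 p2 0 p4 0 1 0 p8 0 0 0 0 1 1 0
p1 (pos 1,3,5,7,9,11,13,15): XOR of data positions = 0⊕0⊕0⊕0⊕0⊕1⊕0 = 1
p2 (pos 2,3,6,7,10,11,14,15): XOR of data positions = 0⊕1⊕0⊕0⊕0⊕1⊕0 = 0
p4 (pos 4,5,6,7,12,13,14,15): XOR of data positions = 0⊕1⊕0⊕0⊕1⊕1⊕0 = 1
p8 (pos 8,9,10,11,12,13,14,15): XOR of data positions = 0⊕0⊕0⊕0⊕1⊕1⊕0 = 0
Codeword: 100101000000110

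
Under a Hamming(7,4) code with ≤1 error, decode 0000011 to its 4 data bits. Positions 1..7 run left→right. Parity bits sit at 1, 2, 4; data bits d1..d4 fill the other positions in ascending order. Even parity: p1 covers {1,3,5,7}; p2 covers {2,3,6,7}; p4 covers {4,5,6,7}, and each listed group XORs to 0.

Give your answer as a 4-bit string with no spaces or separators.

0011

s1 (pos 1,3,5,7): 0⊕0⊕0⊕1 = 1
s2 (pos 2,3,6,7): 0⊕0⊕1⊕1 = 0
s4 (pos 4,5,6,7): 0⊕0⊕1⊕1 = 0
Syndrome s4…s1 = 001 → error at position 1.
Flip position 1: 0000011 → 1000011
Read data bits from positions 3,5,6,7: 0011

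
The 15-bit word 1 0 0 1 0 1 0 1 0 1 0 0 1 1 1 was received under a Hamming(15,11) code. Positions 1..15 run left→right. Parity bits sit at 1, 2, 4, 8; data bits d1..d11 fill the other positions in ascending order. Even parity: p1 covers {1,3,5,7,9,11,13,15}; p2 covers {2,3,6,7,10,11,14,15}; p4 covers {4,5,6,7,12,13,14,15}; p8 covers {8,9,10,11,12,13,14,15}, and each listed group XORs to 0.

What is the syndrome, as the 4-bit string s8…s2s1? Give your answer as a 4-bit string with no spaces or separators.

s1 (pos 1,3,5,7,9,11,13,15): 1⊕0⊕0⊕0⊕0⊕0⊕1⊕1 = 1
s2 (pos 2,3,6,7,10,11,14,15): 0⊕0⊕1⊕0⊕1⊕0⊕1⊕1 = 0
s4 (pos 4,5,6,7,12,13,14,15): 1⊕0⊕1⊕0⊕0⊕1⊕1⊕1 = 1
s8 (pos 8,9,10,11,12,13,14,15): 1⊕0⊕1⊕0⊕0⊕1⊕1⊕1 = 1
Syndrome s8…s1 = 1101 → error at position 13.

1101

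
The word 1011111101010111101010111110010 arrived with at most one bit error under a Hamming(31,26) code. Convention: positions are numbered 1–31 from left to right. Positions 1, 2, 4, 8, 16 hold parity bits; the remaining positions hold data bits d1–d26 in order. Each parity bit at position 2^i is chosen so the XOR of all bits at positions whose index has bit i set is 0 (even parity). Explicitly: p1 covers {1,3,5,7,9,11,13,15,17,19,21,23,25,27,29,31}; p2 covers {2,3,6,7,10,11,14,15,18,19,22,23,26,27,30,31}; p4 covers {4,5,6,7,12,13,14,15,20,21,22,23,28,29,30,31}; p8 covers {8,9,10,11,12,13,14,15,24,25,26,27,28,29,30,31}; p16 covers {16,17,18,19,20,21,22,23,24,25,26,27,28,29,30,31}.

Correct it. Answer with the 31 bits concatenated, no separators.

1001111101010111101010111110010

s1 (pos 1,3,5,7,9,11,13,15,17,19,21,23,25,27,29,31): 1⊕1⊕1⊕1⊕0⊕0⊕0⊕1⊕1⊕1⊕1⊕1⊕1⊕1⊕0⊕0 = 1
s2 (pos 2,3,6,7,10,11,14,15,18,19,22,23,26,27,30,31): 0⊕1⊕1⊕1⊕1⊕0⊕1⊕1⊕0⊕1⊕0⊕1⊕1⊕1⊕1⊕0 = 1
s4 (pos 4,5,6,7,12,13,14,15,20,21,22,23,28,29,30,31): 1⊕1⊕1⊕1⊕1⊕0⊕1⊕1⊕0⊕1⊕0⊕1⊕0⊕0⊕1⊕0 = 0
s8 (pos 8,9,10,11,12,13,14,15,24,25,26,27,28,29,30,31): 1⊕0⊕1⊕0⊕1⊕0⊕1⊕1⊕1⊕1⊕1⊕1⊕0⊕0⊕1⊕0 = 0
s16 (pos 16,17,18,19,20,21,22,23,24,25,26,27,28,29,30,31): 1⊕1⊕0⊕1⊕0⊕1⊕0⊕1⊕1⊕1⊕1⊕1⊕0⊕0⊕1⊕0 = 0
Syndrome s16…s1 = 00011 → error at position 3.
Flip position 3: 1011111101010111101010111110010 → 1001111101010111101010111110010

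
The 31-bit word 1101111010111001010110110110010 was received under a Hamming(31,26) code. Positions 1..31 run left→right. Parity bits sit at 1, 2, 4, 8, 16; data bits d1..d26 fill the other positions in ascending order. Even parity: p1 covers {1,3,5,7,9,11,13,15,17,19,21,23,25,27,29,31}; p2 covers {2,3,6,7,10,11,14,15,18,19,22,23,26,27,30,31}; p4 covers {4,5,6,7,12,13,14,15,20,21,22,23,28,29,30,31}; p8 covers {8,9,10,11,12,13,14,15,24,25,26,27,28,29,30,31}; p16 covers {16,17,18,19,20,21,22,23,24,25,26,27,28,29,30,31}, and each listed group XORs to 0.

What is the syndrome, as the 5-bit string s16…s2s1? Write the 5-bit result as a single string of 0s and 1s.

s1 (pos 1,3,5,7,9,11,13,15,17,19,21,23,25,27,29,31): 1⊕0⊕1⊕1⊕1⊕1⊕1⊕0⊕0⊕0⊕1⊕1⊕0⊕1⊕0⊕0 = 1
s2 (pos 2,3,6,7,10,11,14,15,18,19,22,23,26,27,30,31): 1⊕0⊕1⊕1⊕0⊕1⊕0⊕0⊕1⊕0⊕0⊕1⊕1⊕1⊕1⊕0 = 1
s4 (pos 4,5,6,7,12,13,14,15,20,21,22,23,28,29,30,31): 1⊕1⊕1⊕1⊕1⊕1⊕0⊕0⊕1⊕1⊕0⊕1⊕0⊕0⊕1⊕0 = 0
s8 (pos 8,9,10,11,12,13,14,15,24,25,26,27,28,29,30,31): 0⊕1⊕0⊕1⊕1⊕1⊕0⊕0⊕1⊕0⊕1⊕1⊕0⊕0⊕1⊕0 = 0
s16 (pos 16,17,18,19,20,21,22,23,24,25,26,27,28,29,30,31): 1⊕0⊕1⊕0⊕1⊕1⊕0⊕1⊕1⊕0⊕1⊕1⊕0⊕0⊕1⊕0 = 1
Syndrome s16…s1 = 10011 → error at position 19.

10011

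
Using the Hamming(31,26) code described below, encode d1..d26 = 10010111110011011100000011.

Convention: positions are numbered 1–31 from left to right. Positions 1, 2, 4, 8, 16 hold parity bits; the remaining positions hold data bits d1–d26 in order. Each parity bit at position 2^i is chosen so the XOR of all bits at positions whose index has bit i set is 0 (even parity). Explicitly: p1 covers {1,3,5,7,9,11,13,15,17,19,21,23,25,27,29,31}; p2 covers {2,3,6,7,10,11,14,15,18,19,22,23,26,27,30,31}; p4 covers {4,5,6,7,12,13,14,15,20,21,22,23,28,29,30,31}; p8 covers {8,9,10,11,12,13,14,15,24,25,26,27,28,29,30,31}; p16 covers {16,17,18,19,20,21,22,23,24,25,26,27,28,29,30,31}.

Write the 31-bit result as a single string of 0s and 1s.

0111001101111101011011100000011

Place data at non-parity positions: p1 p2 1 p4 0 0 1 p8 0 1 1 1 1 1 0 p16 0 1 1 0 1 1 1 0 0 0 0 0 0 1 1
p1 (pos 1,3,5,7,9,11,13,15,17,19,21,23,25,27,29,31): XOR of data positions = 1⊕0⊕1⊕0⊕1⊕1⊕0⊕0⊕1⊕1⊕1⊕0⊕0⊕0⊕1 = 0
p2 (pos 2,3,6,7,10,11,14,15,18,19,22,23,26,27,30,31): XOR of data positions = 1⊕0⊕1⊕1⊕1⊕1⊕0⊕1⊕1⊕1⊕1⊕0⊕0⊕1⊕1 = 1
p4 (pos 4,5,6,7,12,13,14,15,20,21,22,23,28,29,30,31): XOR of data positions = 0⊕0⊕1⊕1⊕1⊕1⊕0⊕0⊕1⊕1⊕1⊕0⊕0⊕1⊕1 = 1
p8 (pos 8,9,10,11,12,13,14,15,24,25,26,27,28,29,30,31): XOR of data positions = 0⊕1⊕1⊕1⊕1⊕1⊕0⊕0⊕0⊕0⊕0⊕0⊕0⊕1⊕1 = 1
p16 (pos 16,17,18,19,20,21,22,23,24,25,26,27,28,29,30,31): XOR of data positions = 0⊕1⊕1⊕0⊕1⊕1⊕1⊕0⊕0⊕0⊕0⊕0⊕0⊕1⊕1 = 1
Codeword: 0111001101111101011011100000011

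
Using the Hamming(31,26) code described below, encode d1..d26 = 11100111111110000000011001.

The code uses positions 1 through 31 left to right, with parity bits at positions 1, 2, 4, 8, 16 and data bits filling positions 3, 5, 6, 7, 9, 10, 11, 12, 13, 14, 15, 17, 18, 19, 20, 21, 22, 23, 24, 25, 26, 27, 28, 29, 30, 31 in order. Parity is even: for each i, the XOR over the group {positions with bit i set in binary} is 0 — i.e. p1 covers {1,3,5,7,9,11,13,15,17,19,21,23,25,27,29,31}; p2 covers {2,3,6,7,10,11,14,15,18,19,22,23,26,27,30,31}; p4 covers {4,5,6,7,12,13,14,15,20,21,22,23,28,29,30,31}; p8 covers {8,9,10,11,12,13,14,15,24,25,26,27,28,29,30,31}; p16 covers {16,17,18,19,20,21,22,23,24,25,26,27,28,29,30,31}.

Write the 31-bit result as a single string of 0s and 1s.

0110110101111111110000000011001

Place data at non-parity positions: p1 p2 1 p4 1 1 0 p8 0 1 1 1 1 1 1 p16 1 1 0 0 0 0 0 0 0 0 1 1 0 0 1
p1 (pos 1,3,5,7,9,11,13,15,17,19,21,23,25,27,29,31): XOR of data positions = 1⊕1⊕0⊕0⊕1⊕1⊕1⊕1⊕0⊕0⊕0⊕0⊕1⊕0⊕1 = 0
p2 (pos 2,3,6,7,10,11,14,15,18,19,22,23,26,27,30,31): XOR of data positions = 1⊕1⊕0⊕1⊕1⊕1⊕1⊕1⊕0⊕0⊕0⊕0⊕1⊕0⊕1 = 1
p4 (pos 4,5,6,7,12,13,14,15,20,21,22,23,28,29,30,31): XOR of data positions = 1⊕1⊕0⊕1⊕1⊕1⊕1⊕0⊕0⊕0⊕0⊕1⊕0⊕0⊕1 = 0
p8 (pos 8,9,10,11,12,13,14,15,24,25,26,27,28,29,30,31): XOR of data positions = 0⊕1⊕1⊕1⊕1⊕1⊕1⊕0⊕0⊕0⊕1⊕1⊕0⊕0⊕1 = 1
p16 (pos 16,17,18,19,20,21,22,23,24,25,26,27,28,29,30,31): XOR of data positions = 1⊕1⊕0⊕0⊕0⊕0⊕0⊕0⊕0⊕0⊕1⊕1⊕0⊕0⊕1 = 1
Codeword: 0110110101111111110000000011001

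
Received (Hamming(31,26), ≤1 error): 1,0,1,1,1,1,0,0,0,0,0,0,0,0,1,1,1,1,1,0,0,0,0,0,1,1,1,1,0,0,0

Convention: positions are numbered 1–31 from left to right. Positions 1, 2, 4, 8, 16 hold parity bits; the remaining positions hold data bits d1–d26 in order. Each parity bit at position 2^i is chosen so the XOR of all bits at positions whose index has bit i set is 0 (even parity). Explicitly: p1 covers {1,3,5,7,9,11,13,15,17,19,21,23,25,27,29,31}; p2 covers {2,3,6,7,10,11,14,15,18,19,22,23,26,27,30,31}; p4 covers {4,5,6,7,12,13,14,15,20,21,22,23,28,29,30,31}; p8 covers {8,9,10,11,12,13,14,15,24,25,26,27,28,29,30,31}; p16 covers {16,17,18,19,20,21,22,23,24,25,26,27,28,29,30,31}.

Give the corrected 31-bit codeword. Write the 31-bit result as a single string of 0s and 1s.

s1 (pos 1,3,5,7,9,11,13,15,17,19,21,23,25,27,29,31): 1⊕1⊕1⊕0⊕0⊕0⊕0⊕1⊕1⊕1⊕0⊕0⊕1⊕1⊕0⊕0 = 0
s2 (pos 2,3,6,7,10,11,14,15,18,19,22,23,26,27,30,31): 0⊕1⊕1⊕0⊕0⊕0⊕0⊕1⊕1⊕1⊕0⊕0⊕1⊕1⊕0⊕0 = 1
s4 (pos 4,5,6,7,12,13,14,15,20,21,22,23,28,29,30,31): 1⊕1⊕1⊕0⊕0⊕0⊕0⊕1⊕0⊕0⊕0⊕0⊕1⊕0⊕0⊕0 = 1
s8 (pos 8,9,10,11,12,13,14,15,24,25,26,27,28,29,30,31): 0⊕0⊕0⊕0⊕0⊕0⊕0⊕1⊕0⊕1⊕1⊕1⊕1⊕0⊕0⊕0 = 1
s16 (pos 16,17,18,19,20,21,22,23,24,25,26,27,28,29,30,31): 1⊕1⊕1⊕1⊕0⊕0⊕0⊕0⊕0⊕1⊕1⊕1⊕1⊕0⊕0⊕0 = 0
Syndrome s16…s1 = 01110 → error at position 14.
Flip position 14: 1011110000000011111000001111000 → 1011110000000111111000001111000

1011110000000111111000001111000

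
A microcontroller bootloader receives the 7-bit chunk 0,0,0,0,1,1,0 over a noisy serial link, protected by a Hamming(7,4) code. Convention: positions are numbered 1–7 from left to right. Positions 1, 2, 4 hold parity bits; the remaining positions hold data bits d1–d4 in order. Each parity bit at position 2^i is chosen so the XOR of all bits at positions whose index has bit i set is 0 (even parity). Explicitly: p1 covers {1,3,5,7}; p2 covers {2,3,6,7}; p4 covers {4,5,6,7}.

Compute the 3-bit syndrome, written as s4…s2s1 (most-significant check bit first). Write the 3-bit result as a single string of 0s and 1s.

011

s1 (pos 1,3,5,7): 0⊕0⊕1⊕0 = 1
s2 (pos 2,3,6,7): 0⊕0⊕1⊕0 = 1
s4 (pos 4,5,6,7): 0⊕1⊕1⊕0 = 0
Syndrome s4…s1 = 011 → error at position 3.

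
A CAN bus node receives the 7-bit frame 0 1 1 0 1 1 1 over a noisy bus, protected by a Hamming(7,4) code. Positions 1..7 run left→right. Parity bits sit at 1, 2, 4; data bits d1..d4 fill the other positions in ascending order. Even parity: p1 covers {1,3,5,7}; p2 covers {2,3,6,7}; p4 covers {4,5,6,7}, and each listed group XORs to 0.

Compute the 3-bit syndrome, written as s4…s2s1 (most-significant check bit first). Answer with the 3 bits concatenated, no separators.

s1 (pos 1,3,5,7): 0⊕1⊕1⊕1 = 1
s2 (pos 2,3,6,7): 1⊕1⊕1⊕1 = 0
s4 (pos 4,5,6,7): 0⊕1⊕1⊕1 = 1
Syndrome s4…s1 = 101 → error at position 5.

101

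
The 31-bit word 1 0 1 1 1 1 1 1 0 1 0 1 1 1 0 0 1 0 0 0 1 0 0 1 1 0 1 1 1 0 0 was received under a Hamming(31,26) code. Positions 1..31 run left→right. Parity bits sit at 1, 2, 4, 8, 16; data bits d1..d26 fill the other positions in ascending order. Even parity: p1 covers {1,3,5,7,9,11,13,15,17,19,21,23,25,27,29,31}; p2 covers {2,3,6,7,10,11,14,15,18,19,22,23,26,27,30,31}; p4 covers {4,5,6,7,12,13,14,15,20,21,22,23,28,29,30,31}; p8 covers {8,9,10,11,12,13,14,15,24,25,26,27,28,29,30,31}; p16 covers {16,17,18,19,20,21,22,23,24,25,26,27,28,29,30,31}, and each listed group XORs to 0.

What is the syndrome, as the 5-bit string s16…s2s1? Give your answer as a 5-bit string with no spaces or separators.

s1 (pos 1,3,5,7,9,11,13,15,17,19,21,23,25,27,29,31): 1⊕1⊕1⊕1⊕0⊕0⊕1⊕0⊕1⊕0⊕1⊕0⊕1⊕1⊕1⊕0 = 0
s2 (pos 2,3,6,7,10,11,14,15,18,19,22,23,26,27,30,31): 0⊕1⊕1⊕1⊕1⊕0⊕1⊕0⊕0⊕0⊕0⊕0⊕0⊕1⊕0⊕0 = 0
s4 (pos 4,5,6,7,12,13,14,15,20,21,22,23,28,29,30,31): 1⊕1⊕1⊕1⊕1⊕1⊕1⊕0⊕0⊕1⊕0⊕0⊕1⊕1⊕0⊕0 = 0
s8 (pos 8,9,10,11,12,13,14,15,24,25,26,27,28,29,30,31): 1⊕0⊕1⊕0⊕1⊕1⊕1⊕0⊕1⊕1⊕0⊕1⊕1⊕1⊕0⊕0 = 0
s16 (pos 16,17,18,19,20,21,22,23,24,25,26,27,28,29,30,31): 0⊕1⊕0⊕0⊕0⊕1⊕0⊕0⊕1⊕1⊕0⊕1⊕1⊕1⊕0⊕0 = 1
Syndrome s16…s1 = 10000 → error at position 16.

10000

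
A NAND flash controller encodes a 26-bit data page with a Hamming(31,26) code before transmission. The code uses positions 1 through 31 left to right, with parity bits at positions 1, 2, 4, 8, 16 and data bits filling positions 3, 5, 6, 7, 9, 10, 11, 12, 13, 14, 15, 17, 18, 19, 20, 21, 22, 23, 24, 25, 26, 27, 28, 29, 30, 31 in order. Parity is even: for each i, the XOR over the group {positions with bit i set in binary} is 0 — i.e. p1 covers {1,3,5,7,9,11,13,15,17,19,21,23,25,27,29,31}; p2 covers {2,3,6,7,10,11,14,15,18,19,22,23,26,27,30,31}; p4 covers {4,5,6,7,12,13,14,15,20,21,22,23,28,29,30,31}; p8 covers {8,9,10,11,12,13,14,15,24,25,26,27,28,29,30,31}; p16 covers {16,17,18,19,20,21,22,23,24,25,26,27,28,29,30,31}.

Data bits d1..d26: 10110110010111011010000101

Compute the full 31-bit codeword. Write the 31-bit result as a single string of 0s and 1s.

Place data at non-parity positions: p1 p2 1 p4 0 1 1 p8 0 1 1 0 0 1 0 p16 1 1 1 0 1 1 0 1 0 0 0 0 1 0 1
p1 (pos 1,3,5,7,9,11,13,15,17,19,21,23,25,27,29,31): XOR of data positions = 1⊕0⊕1⊕0⊕1⊕0⊕0⊕1⊕1⊕1⊕0⊕0⊕0⊕1⊕1 = 0
p2 (pos 2,3,6,7,10,11,14,15,18,19,22,23,26,27,30,31): XOR of data positions = 1⊕1⊕1⊕1⊕1⊕1⊕0⊕1⊕1⊕1⊕0⊕0⊕0⊕0⊕1 = 0
p4 (pos 4,5,6,7,12,13,14,15,20,21,22,23,28,29,30,31): XOR of data positions = 0⊕1⊕1⊕0⊕0⊕1⊕0⊕0⊕1⊕1⊕0⊕0⊕1⊕0⊕1 = 1
p8 (pos 8,9,10,11,12,13,14,15,24,25,26,27,28,29,30,31): XOR of data positions = 0⊕1⊕1⊕0⊕0⊕1⊕0⊕1⊕0⊕0⊕0⊕0⊕1⊕0⊕1 = 0
p16 (pos 16,17,18,19,20,21,22,23,24,25,26,27,28,29,30,31): XOR of data positions = 1⊕1⊕1⊕0⊕1⊕1⊕0⊕1⊕0⊕0⊕0⊕0⊕1⊕0⊕1 = 0
Codeword: 0011011001100100111011010000101

0011011001100100111011010000101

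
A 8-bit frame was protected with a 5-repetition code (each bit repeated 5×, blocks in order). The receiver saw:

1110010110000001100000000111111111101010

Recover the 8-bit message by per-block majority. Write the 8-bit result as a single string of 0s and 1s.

Block 1 (11100): 3 ones → 1
Block 2 (10110): 3 ones → 1
Block 3 (00000): 0 ones → 0
Block 4 (11000): 2 ones → 0
Block 5 (00000): 0 ones → 0
Block 6 (11111): 5 ones → 1
Block 7 (11111): 5 ones → 1
Block 8 (01010): 2 ones → 0

11000110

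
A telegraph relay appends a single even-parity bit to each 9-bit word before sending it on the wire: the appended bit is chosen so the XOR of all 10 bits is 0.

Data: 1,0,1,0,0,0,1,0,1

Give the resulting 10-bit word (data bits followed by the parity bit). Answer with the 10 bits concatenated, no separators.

XOR of the 9 data bits: 1⊕0⊕1⊕0⊕0⊕0⊕1⊕0⊕1 = 0
Parity bit = 0 (so all 10 bits XOR to 0).

1010001010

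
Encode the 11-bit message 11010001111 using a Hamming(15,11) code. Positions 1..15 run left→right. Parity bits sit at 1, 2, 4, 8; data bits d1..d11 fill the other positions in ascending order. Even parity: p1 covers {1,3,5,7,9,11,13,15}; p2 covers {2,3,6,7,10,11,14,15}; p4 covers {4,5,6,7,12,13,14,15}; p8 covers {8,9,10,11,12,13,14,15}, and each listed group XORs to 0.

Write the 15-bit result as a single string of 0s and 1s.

Place data at non-parity positions: p1 p2 1 p4 1 0 1 p8 0 0 0 1 1 1 1
p1 (pos 1,3,5,7,9,11,13,15): XOR of data positions = 1⊕1⊕1⊕0⊕0⊕1⊕1 = 1
p2 (pos 2,3,6,7,10,11,14,15): XOR of data positions = 1⊕0⊕1⊕0⊕0⊕1⊕1 = 0
p4 (pos 4,5,6,7,12,13,14,15): XOR of data positions = 1⊕0⊕1⊕1⊕1⊕1⊕1 = 0
p8 (pos 8,9,10,11,12,13,14,15): XOR of data positions = 0⊕0⊕0⊕1⊕1⊕1⊕1 = 0
Codeword: 101010100001111

101010100001111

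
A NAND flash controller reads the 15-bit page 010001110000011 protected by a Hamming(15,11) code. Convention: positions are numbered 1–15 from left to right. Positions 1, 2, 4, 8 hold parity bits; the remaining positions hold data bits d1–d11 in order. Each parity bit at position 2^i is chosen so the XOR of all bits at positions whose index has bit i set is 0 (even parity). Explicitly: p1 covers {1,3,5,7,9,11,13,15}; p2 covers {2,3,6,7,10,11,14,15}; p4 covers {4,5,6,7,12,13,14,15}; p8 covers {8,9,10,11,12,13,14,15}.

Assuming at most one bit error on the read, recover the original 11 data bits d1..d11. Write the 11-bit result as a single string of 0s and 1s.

s1 (pos 1,3,5,7,9,11,13,15): 0⊕0⊕0⊕1⊕0⊕0⊕0⊕1 = 0
s2 (pos 2,3,6,7,10,11,14,15): 1⊕0⊕1⊕1⊕0⊕0⊕1⊕1 = 1
s4 (pos 4,5,6,7,12,13,14,15): 0⊕0⊕1⊕1⊕0⊕0⊕1⊕1 = 0
s8 (pos 8,9,10,11,12,13,14,15): 1⊕0⊕0⊕0⊕0⊕0⊕1⊕1 = 1
Syndrome s8…s1 = 1010 → error at position 10.
Flip position 10: 010001110000011 → 010001110100011
Read data bits from positions 3,5,6,7,9,10,11,12,13,14,15: 00110100011

00110100011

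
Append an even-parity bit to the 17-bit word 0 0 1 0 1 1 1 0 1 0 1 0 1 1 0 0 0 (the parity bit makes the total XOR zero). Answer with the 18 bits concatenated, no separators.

XOR of the 17 data bits: 0⊕0⊕1⊕0⊕1⊕1⊕1⊕0⊕1⊕0⊕1⊕0⊕1⊕1⊕0⊕0⊕0 = 0
Parity bit = 0 (so all 18 bits XOR to 0).

001011101010110000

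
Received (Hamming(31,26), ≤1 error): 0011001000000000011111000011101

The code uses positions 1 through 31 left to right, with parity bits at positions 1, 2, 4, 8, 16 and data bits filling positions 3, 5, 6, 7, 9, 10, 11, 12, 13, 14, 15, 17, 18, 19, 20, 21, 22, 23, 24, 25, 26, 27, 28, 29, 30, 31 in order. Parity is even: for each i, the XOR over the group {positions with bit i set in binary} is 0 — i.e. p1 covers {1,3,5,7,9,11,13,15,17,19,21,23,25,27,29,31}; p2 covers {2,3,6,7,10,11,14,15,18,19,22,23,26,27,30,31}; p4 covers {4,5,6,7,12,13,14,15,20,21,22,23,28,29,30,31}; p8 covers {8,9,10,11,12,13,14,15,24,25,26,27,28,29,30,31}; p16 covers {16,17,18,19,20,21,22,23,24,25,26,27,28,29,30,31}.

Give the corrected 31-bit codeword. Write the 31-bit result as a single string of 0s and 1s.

s1 (pos 1,3,5,7,9,11,13,15,17,19,21,23,25,27,29,31): 0⊕1⊕0⊕1⊕0⊕0⊕0⊕0⊕0⊕1⊕1⊕0⊕0⊕1⊕1⊕1 = 1
s2 (pos 2,3,6,7,10,11,14,15,18,19,22,23,26,27,30,31): 0⊕1⊕0⊕1⊕0⊕0⊕0⊕0⊕1⊕1⊕1⊕0⊕0⊕1⊕0⊕1 = 1
s4 (pos 4,5,6,7,12,13,14,15,20,21,22,23,28,29,30,31): 1⊕0⊕0⊕1⊕0⊕0⊕0⊕0⊕1⊕1⊕1⊕0⊕1⊕1⊕0⊕1 = 0
s8 (pos 8,9,10,11,12,13,14,15,24,25,26,27,28,29,30,31): 0⊕0⊕0⊕0⊕0⊕0⊕0⊕0⊕0⊕0⊕0⊕1⊕1⊕1⊕0⊕1 = 0
s16 (pos 16,17,18,19,20,21,22,23,24,25,26,27,28,29,30,31): 0⊕0⊕1⊕1⊕1⊕1⊕1⊕0⊕0⊕0⊕0⊕1⊕1⊕1⊕0⊕1 = 1
Syndrome s16…s1 = 10011 → error at position 19.
Flip position 19: 0011001000000000011111000011101 → 0011001000000000010111000011101

0011001000000000010111000011101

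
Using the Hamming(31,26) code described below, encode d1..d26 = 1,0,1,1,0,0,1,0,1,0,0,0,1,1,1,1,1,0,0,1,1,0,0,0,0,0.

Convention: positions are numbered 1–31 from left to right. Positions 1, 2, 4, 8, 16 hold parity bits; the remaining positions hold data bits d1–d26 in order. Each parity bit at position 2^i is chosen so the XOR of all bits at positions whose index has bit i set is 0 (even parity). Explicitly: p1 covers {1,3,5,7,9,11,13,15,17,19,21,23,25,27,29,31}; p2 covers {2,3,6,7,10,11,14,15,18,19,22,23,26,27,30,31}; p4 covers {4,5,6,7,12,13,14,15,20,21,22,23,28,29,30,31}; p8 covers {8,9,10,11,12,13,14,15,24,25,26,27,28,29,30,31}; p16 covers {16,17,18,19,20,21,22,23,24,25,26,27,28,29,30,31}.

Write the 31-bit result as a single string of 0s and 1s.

Place data at non-parity positions: p1 p2 1 p4 0 1 1 p8 0 0 1 0 1 0 0 p16 0 1 1 1 1 1 0 0 1 1 0 0 0 0 0
p1 (pos 1,3,5,7,9,11,13,15,17,19,21,23,25,27,29,31): XOR of data positions = 1⊕0⊕1⊕0⊕1⊕1⊕0⊕0⊕1⊕1⊕0⊕1⊕0⊕0⊕0 = 1
p2 (pos 2,3,6,7,10,11,14,15,18,19,22,23,26,27,30,31): XOR of data positions = 1⊕1⊕1⊕0⊕1⊕0⊕0⊕1⊕1⊕1⊕0⊕1⊕0⊕0⊕0 = 0
p4 (pos 4,5,6,7,12,13,14,15,20,21,22,23,28,29,30,31): XOR of data positions = 0⊕1⊕1⊕0⊕1⊕0⊕0⊕1⊕1⊕1⊕0⊕0⊕0⊕0⊕0 = 0
p8 (pos 8,9,10,11,12,13,14,15,24,25,26,27,28,29,30,31): XOR of data positions = 0⊕0⊕1⊕0⊕1⊕0⊕0⊕0⊕1⊕1⊕0⊕0⊕0⊕0⊕0 = 0
p16 (pos 16,17,18,19,20,21,22,23,24,25,26,27,28,29,30,31): XOR of data positions = 0⊕1⊕1⊕1⊕1⊕1⊕0⊕0⊕1⊕1⊕0⊕0⊕0⊕0⊕0 = 1
Codeword: 1010011000101001011111001100000

1010011000101001011111001100000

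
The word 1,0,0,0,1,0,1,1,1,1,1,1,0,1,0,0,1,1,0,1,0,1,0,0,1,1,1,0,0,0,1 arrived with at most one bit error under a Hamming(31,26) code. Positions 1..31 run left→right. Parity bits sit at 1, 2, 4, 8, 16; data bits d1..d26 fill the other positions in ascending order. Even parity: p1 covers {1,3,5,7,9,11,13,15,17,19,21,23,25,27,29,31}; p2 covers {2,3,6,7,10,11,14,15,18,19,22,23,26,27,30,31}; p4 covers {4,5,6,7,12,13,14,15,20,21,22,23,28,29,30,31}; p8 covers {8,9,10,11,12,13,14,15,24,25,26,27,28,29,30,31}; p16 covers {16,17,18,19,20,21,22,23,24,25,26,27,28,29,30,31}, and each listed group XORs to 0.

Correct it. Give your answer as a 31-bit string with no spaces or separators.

1000100111110100110101001110001

s1 (pos 1,3,5,7,9,11,13,15,17,19,21,23,25,27,29,31): 1⊕0⊕1⊕1⊕1⊕1⊕0⊕0⊕1⊕0⊕0⊕0⊕1⊕1⊕0⊕1 = 1
s2 (pos 2,3,6,7,10,11,14,15,18,19,22,23,26,27,30,31): 0⊕0⊕0⊕1⊕1⊕1⊕1⊕0⊕1⊕0⊕1⊕0⊕1⊕1⊕0⊕1 = 1
s4 (pos 4,5,6,7,12,13,14,15,20,21,22,23,28,29,30,31): 0⊕1⊕0⊕1⊕1⊕0⊕1⊕0⊕1⊕0⊕1⊕0⊕0⊕0⊕0⊕1 = 1
s8 (pos 8,9,10,11,12,13,14,15,24,25,26,27,28,29,30,31): 1⊕1⊕1⊕1⊕1⊕0⊕1⊕0⊕0⊕1⊕1⊕1⊕0⊕0⊕0⊕1 = 0
s16 (pos 16,17,18,19,20,21,22,23,24,25,26,27,28,29,30,31): 0⊕1⊕1⊕0⊕1⊕0⊕1⊕0⊕0⊕1⊕1⊕1⊕0⊕0⊕0⊕1 = 0
Syndrome s16…s1 = 00111 → error at position 7.
Flip position 7: 1000101111110100110101001110001 → 1000100111110100110101001110001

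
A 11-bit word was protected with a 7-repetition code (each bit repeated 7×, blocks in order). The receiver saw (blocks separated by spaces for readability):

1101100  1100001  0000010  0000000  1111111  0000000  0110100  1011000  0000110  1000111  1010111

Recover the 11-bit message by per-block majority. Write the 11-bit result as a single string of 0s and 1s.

10001000011

Block 1 (1101100): 4 ones → 1
Block 2 (1100001): 3 ones → 0
Block 3 (0000010): 1 one → 0
Block 4 (0000000): 0 ones → 0
Block 5 (1111111): 7 ones → 1
Block 6 (0000000): 0 ones → 0
Block 7 (0110100): 3 ones → 0
Block 8 (1011000): 3 ones → 0
Block 9 (0000110): 2 ones → 0
Block 10 (1000111): 4 ones → 1
Block 11 (1010111): 5 ones → 1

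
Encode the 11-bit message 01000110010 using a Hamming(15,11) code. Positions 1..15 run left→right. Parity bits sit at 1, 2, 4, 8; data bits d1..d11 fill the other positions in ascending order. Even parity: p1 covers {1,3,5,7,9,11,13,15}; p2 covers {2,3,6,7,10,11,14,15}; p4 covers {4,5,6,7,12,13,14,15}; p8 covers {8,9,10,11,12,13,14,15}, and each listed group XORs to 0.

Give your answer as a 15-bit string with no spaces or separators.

Place data at non-parity positions: p1 p2 0 p4 1 0 0 p8 0 1 1 0 0 1 0
p1 (pos 1,3,5,7,9,11,13,15): XOR of data positions = 0⊕1⊕0⊕0⊕1⊕0⊕0 = 0
p2 (pos 2,3,6,7,10,11,14,15): XOR of data positions = 0⊕0⊕0⊕1⊕1⊕1⊕0 = 1
p4 (pos 4,5,6,7,12,13,14,15): XOR of data positions = 1⊕0⊕0⊕0⊕0⊕1⊕0 = 0
p8 (pos 8,9,10,11,12,13,14,15): XOR of data positions = 0⊕1⊕1⊕0⊕0⊕1⊕0 = 1
Codeword: 010010010110010

010010010110010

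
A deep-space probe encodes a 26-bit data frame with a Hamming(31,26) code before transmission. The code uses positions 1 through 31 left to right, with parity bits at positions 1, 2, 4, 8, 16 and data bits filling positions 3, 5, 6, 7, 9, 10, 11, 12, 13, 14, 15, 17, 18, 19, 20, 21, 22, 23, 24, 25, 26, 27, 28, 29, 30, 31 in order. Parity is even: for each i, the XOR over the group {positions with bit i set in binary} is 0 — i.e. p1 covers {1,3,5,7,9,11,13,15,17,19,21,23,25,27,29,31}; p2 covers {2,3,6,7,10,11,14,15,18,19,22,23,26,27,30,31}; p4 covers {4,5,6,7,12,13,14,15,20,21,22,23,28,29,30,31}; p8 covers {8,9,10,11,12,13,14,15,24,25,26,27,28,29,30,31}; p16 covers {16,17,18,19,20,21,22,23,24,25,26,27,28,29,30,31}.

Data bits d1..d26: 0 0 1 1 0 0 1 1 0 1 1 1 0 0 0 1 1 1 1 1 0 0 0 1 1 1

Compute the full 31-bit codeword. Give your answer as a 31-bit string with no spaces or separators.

1101011100110111100011111000111

Place data at non-parity positions: p1 p2 0 p4 0 1 1 p8 0 0 1 1 0 1 1 p16 1 0 0 0 1 1 1 1 1 0 0 0 1 1 1
p1 (pos 1,3,5,7,9,11,13,15,17,19,21,23,25,27,29,31): XOR of data positions = 0⊕0⊕1⊕0⊕1⊕0⊕1⊕1⊕0⊕1⊕1⊕1⊕0⊕1⊕1 = 1
p2 (pos 2,3,6,7,10,11,14,15,18,19,22,23,26,27,30,31): XOR of data positions = 0⊕1⊕1⊕0⊕1⊕1⊕1⊕0⊕0⊕1⊕1⊕0⊕0⊕1⊕1 = 1
p4 (pos 4,5,6,7,12,13,14,15,20,21,22,23,28,29,30,31): XOR of data positions = 0⊕1⊕1⊕1⊕0⊕1⊕1⊕0⊕1⊕1⊕1⊕0⊕1⊕1⊕1 = 1
p8 (pos 8,9,10,11,12,13,14,15,24,25,26,27,28,29,30,31): XOR of data positions = 0⊕0⊕1⊕1⊕0⊕1⊕1⊕1⊕1⊕0⊕0⊕0⊕1⊕1⊕1 = 1
p16 (pos 16,17,18,19,20,21,22,23,24,25,26,27,28,29,30,31): XOR of data positions = 1⊕0⊕0⊕0⊕1⊕1⊕1⊕1⊕1⊕0⊕0⊕0⊕1⊕1⊕1 = 1
Codeword: 1101011100110111100011111000111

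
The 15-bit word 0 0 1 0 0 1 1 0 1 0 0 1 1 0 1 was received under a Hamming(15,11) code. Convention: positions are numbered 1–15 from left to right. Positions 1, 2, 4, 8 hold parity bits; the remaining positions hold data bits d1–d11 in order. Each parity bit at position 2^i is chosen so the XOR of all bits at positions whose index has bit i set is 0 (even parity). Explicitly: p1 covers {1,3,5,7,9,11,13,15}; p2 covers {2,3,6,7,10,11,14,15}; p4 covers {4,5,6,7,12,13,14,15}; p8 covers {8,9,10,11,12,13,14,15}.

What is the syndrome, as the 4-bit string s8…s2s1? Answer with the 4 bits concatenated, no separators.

s1 (pos 1,3,5,7,9,11,13,15): 0⊕1⊕0⊕1⊕1⊕0⊕1⊕1 = 1
s2 (pos 2,3,6,7,10,11,14,15): 0⊕1⊕1⊕1⊕0⊕0⊕0⊕1 = 0
s4 (pos 4,5,6,7,12,13,14,15): 0⊕0⊕1⊕1⊕1⊕1⊕0⊕1 = 1
s8 (pos 8,9,10,11,12,13,14,15): 0⊕1⊕0⊕0⊕1⊕1⊕0⊕1 = 0
Syndrome s8…s1 = 0101 → error at position 5.

0101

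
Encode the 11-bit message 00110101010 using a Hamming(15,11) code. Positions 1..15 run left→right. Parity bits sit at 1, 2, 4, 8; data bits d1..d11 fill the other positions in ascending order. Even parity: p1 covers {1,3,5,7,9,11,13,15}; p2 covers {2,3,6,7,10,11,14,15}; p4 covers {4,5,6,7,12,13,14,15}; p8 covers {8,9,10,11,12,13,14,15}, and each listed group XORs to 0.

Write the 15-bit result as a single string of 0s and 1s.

100001110101010

Place data at non-parity positions: p1 p2 0 p4 0 1 1 p8 0 1 0 1 0 1 0
p1 (pos 1,3,5,7,9,11,13,15): XOR of data positions = 0⊕0⊕1⊕0⊕0⊕0⊕0 = 1
p2 (pos 2,3,6,7,10,11,14,15): XOR of data positions = 0⊕1⊕1⊕1⊕0⊕1⊕0 = 0
p4 (pos 4,5,6,7,12,13,14,15): XOR of data positions = 0⊕1⊕1⊕1⊕0⊕1⊕0 = 0
p8 (pos 8,9,10,11,12,13,14,15): XOR of data positions = 0⊕1⊕0⊕1⊕0⊕1⊕0 = 1
Codeword: 100001110101010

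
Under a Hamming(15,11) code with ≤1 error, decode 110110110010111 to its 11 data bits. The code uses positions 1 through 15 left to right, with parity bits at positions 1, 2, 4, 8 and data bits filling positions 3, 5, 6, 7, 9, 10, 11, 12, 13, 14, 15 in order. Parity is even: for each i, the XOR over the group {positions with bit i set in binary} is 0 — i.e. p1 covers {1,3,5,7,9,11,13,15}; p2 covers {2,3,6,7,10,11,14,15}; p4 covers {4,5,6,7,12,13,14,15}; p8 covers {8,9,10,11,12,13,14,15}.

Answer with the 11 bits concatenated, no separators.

01010110111

s1 (pos 1,3,5,7,9,11,13,15): 1⊕0⊕1⊕1⊕0⊕1⊕1⊕1 = 0
s2 (pos 2,3,6,7,10,11,14,15): 1⊕0⊕0⊕1⊕0⊕1⊕1⊕1 = 1
s4 (pos 4,5,6,7,12,13,14,15): 1⊕1⊕0⊕1⊕0⊕1⊕1⊕1 = 0
s8 (pos 8,9,10,11,12,13,14,15): 1⊕0⊕0⊕1⊕0⊕1⊕1⊕1 = 1
Syndrome s8…s1 = 1010 → error at position 10.
Flip position 10: 110110110010111 → 110110110110111
Read data bits from positions 3,5,6,7,9,10,11,12,13,14,15: 01010110111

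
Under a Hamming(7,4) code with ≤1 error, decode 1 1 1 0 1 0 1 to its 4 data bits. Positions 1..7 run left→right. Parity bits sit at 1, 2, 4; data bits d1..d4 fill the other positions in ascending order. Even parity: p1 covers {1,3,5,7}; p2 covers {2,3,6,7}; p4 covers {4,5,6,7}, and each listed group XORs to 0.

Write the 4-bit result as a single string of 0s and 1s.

s1 (pos 1,3,5,7): 1⊕1⊕1⊕1 = 0
s2 (pos 2,3,6,7): 1⊕1⊕0⊕1 = 1
s4 (pos 4,5,6,7): 0⊕1⊕0⊕1 = 0
Syndrome s4…s1 = 010 → error at position 2.
Flip position 2: 1110101 → 1010101
Read data bits from positions 3,5,6,7: 1101

1101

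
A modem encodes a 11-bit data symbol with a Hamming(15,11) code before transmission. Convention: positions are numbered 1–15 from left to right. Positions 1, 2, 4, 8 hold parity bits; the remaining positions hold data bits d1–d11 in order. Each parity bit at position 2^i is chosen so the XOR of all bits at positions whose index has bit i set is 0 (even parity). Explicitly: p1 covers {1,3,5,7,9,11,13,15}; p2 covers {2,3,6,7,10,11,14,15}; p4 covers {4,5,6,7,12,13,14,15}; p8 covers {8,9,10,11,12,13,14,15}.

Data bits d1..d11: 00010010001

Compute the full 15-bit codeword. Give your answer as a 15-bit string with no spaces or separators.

110000100010001

Place data at non-parity positions: p1 p2 0 p4 0 0 1 p8 0 0 1 0 0 0 1
p1 (pos 1,3,5,7,9,11,13,15): XOR of data positions = 0⊕0⊕1⊕0⊕1⊕0⊕1 = 1
p2 (pos 2,3,6,7,10,11,14,15): XOR of data positions = 0⊕0⊕1⊕0⊕1⊕0⊕1 = 1
p4 (pos 4,5,6,7,12,13,14,15): XOR of data positions = 0⊕0⊕1⊕0⊕0⊕0⊕1 = 0
p8 (pos 8,9,10,11,12,13,14,15): XOR of data positions = 0⊕0⊕1⊕0⊕0⊕0⊕1 = 0
Codeword: 110000100010001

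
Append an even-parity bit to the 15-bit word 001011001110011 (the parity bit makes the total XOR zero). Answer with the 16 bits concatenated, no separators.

XOR of the 15 data bits: 0⊕0⊕1⊕0⊕1⊕1⊕0⊕0⊕1⊕1⊕1⊕0⊕0⊕1⊕1 = 0
Parity bit = 0 (so all 16 bits XOR to 0).

0010110011100110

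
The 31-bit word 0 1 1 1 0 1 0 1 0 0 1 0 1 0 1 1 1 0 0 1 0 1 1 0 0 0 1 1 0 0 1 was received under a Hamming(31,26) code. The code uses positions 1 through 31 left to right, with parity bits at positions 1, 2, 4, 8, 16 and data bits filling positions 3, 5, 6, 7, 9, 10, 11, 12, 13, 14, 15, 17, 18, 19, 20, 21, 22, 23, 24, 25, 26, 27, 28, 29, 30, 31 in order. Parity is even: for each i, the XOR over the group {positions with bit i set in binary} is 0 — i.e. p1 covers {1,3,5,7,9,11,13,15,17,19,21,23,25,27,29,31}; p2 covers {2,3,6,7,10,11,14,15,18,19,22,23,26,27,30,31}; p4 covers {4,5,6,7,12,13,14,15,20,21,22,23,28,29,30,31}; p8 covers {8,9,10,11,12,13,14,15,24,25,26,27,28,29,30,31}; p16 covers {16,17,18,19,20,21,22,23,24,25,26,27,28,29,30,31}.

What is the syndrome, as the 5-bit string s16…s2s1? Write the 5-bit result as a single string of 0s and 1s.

01110

s1 (pos 1,3,5,7,9,11,13,15,17,19,21,23,25,27,29,31): 0⊕1⊕0⊕0⊕0⊕1⊕1⊕1⊕1⊕0⊕0⊕1⊕0⊕1⊕0⊕1 = 0
s2 (pos 2,3,6,7,10,11,14,15,18,19,22,23,26,27,30,31): 1⊕1⊕1⊕0⊕0⊕1⊕0⊕1⊕0⊕0⊕1⊕1⊕0⊕1⊕0⊕1 = 1
s4 (pos 4,5,6,7,12,13,14,15,20,21,22,23,28,29,30,31): 1⊕0⊕1⊕0⊕0⊕1⊕0⊕1⊕1⊕0⊕1⊕1⊕1⊕0⊕0⊕1 = 1
s8 (pos 8,9,10,11,12,13,14,15,24,25,26,27,28,29,30,31): 1⊕0⊕0⊕1⊕0⊕1⊕0⊕1⊕0⊕0⊕0⊕1⊕1⊕0⊕0⊕1 = 1
s16 (pos 16,17,18,19,20,21,22,23,24,25,26,27,28,29,30,31): 1⊕1⊕0⊕0⊕1⊕0⊕1⊕1⊕0⊕0⊕0⊕1⊕1⊕0⊕0⊕1 = 0
Syndrome s16…s1 = 01110 → error at position 14.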